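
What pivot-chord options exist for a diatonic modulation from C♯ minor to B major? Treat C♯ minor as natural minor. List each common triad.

Triads in C♯ minor (natural minor): C♯m (i), D♯dim (ii°), E (III), F♯m (iv), G♯m (v), A (VI), B (VII).
Triads in B major: B (I), C♯m (ii), D♯m (iii), E (IV), F♯ (V), G♯m (vi), A♯dim (vii°).
Shared triads with their functions: C♯m (i in C♯ minor, ii in B major); E (III in C♯ minor, IV in B major); G♯m (v in C♯ minor, vi in B major); B (VII in C♯ minor, I in B major).

C♯m, E, G♯m, B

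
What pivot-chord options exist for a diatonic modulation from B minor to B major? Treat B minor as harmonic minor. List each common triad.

Triads in B minor (harmonic minor): Bm (i), C#dim (ii°), Daug (III+), Em (iv), F# (V), G (VI), A#dim (vii°).
Triads in B major: B (I), C#m (ii), D#m (iii), E (IV), F# (V), G#m (vi), A#dim (vii°).
Shared triads with their functions: F# (V in B minor, V in B major); A#dim (vii° in B minor, vii° in B major).

F#, A#dim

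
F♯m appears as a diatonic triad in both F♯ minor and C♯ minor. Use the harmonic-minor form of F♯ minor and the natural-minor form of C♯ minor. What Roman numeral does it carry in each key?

The scale of F♯ minor (harmonic minor) is F♯ G♯ A B C♯ D E♯; F♯ is degree 1, and the triad built there (F♯-A-C♯) is minor, so it is i.
The scale of C♯ minor (natural minor) is C♯ D♯ E F♯ G♯ A B; F♯ is degree 4, and the triad built there (F♯-A-C♯) is minor, so it is iv.

i in F♯ minor; iv in C♯ minor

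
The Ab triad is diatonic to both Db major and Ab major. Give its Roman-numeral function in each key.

V in Db major; I in Ab major

The scale of Db major is Db Eb F Gb Ab Bb C; Ab is degree 5, and the triad built there (Ab-C-Eb) is major, so it is V.
The scale of Ab major is Ab Bb C Db Eb F G; Ab is degree 1, and the triad built there (Ab-C-Eb) is major, so it is I.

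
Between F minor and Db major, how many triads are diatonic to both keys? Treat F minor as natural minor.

Diatonic triads of F minor (natural minor): Fm (i), Gdim (ii°), Ab (III), Bbm (iv), Cm (v), Db (VI), Eb (VII).
Diatonic triads of Db major: Db (I), Ebm (ii), Fm (iii), Gb (IV), Ab (V), Bbm (vi), Cdim (vii°).
Matching root and quality in both lists: Fm, Ab, Bbm, Db.
That gives 4 common triads.

4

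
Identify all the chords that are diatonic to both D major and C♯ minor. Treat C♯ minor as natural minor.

F♯m, A

Triads in D major: D major (I), E minor (ii), F♯ minor (iii), G major (IV), A major (V), B minor (vi), C♯ diminished (vii°).
Triads in C♯ minor (natural minor): C♯ minor (i), D♯ diminished (ii°), E major (III), F♯ minor (iv), G♯ minor (v), A major (VI), B major (VII).
Shared triads with their functions: F♯ minor (iii in D major, iv in C♯ minor); A major (V in D major, VI in C♯ minor).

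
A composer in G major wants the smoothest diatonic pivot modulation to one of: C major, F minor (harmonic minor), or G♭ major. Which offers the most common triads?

C major

Triads of G major: G (I), Am (ii), Bm (iii), C (IV), D (V), Em (vi), F♯dim (vii°).
C major shares 4: G, Am, C, Em.
F minor (harmonic minor) shares 1: C.
G♭ major shares 0: none.
The most common triads (4) are shared with C major.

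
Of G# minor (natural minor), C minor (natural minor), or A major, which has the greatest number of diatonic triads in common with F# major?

G# minor

Triads of F# major: F# (I), G#m (ii), A#m (iii), B (IV), C# (V), D#m (vi), E#dim (vii°).
G# minor (natural minor) shares 4: F#, G#m, B, D#m.
C minor (natural minor) shares 0: none.
A major shares 0: none.
The most common triads (4) are shared with G# minor.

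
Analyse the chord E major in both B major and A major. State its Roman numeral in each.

The scale of B major is B C♯ D♯ E F♯ G♯ A♯; E is degree 4, and the triad built there (E-G♯-B) is major, so it is IV.
The scale of A major is A B C♯ D E F♯ G♯; E is degree 5, and the triad built there (E-G♯-B) is major, so it is V.

IV in B major; V in A major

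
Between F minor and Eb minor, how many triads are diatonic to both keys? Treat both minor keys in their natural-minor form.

2

Diatonic triads of F minor (natural minor): Fm (i), Gdim (ii°), Ab (III), Bbm (iv), Cm (v), Db (VI), Eb (VII).
Diatonic triads of Eb minor (natural minor): Ebm (i), Fdim (ii°), Gb (III), Abm (iv), Bbm (v), Cb (VI), Db (VII).
Matching root and quality in both lists: Bbm, Db.
That gives 2 common triads.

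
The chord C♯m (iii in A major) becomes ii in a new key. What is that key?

The numeral ii denotes a minor triad on scale degree 2. With C♯ on degree 2, the tonic of the new key is B.
Degree 2 carries a minor triad in major keys, so the destination is B major.
Check: the diatonic triads of B major are B (I), C♯m (ii), D♯m (iii), E (IV), F♯ (V), G♯m (vi), A♯dim (vii°) — C♯m is indeed ii.

B major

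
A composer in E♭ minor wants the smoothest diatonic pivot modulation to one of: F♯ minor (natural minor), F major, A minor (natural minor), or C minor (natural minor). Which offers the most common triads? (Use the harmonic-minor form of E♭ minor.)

C minor

Triads of E♭ minor (harmonic minor): E♭m (i), Fdim (ii°), G♭aug (III+), A♭m (iv), B♭ (V), C♭ (VI), Ddim (vii°).
F♯ minor (natural minor) shares 0: none.
F major shares 1: B♭.
A minor (natural minor) shares 0: none.
C minor (natural minor) shares 2: B♭, Ddim.
The most common triads (2) are shared with C minor.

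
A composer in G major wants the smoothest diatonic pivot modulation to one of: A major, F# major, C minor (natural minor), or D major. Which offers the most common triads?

Triads of G major: G major (I), A minor (ii), B minor (iii), C major (IV), D major (V), E minor (vi), F# diminished (vii°).
A major shares 2: Bm, D.
F# major shares 0: none.
C minor (natural minor) shares 0: none.
D major shares 4: G, Bm, D, Em.
The most common triads (4) are shared with D major.

D major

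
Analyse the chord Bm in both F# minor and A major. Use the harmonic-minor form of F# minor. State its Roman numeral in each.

iv in F# minor; ii in A major

The scale of F# minor (harmonic minor) is F# G# A B C# D E#; B is degree 4, and the triad built there (B-D-F#) is minor, so it is iv.
The scale of A major is A B C# D E F# G#; B is degree 2, and the triad built there (B-D-F#) is minor, so it is ii.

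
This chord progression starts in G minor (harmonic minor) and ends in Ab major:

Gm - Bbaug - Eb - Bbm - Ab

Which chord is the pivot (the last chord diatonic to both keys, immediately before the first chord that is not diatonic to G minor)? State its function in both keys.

Chords diatonic to G minor: Gm, Adim, Bbaug, Cm, D, Eb, F#dim.
Reading the progression, the first chord not in that set is Bbm, so the modulation leaves G minor there.
The chord immediately before Bbm is Eb, which is diatonic to both keys: VI in G minor and V in Ab major.

Eb — VI in G minor, V in Ab major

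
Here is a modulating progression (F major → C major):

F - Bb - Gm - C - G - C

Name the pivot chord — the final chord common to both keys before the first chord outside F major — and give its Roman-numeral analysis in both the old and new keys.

C — V in F major, I in C major

Chords diatonic to F major: F, Gm, Am, Bb, C, Dm, Edim.
Reading the progression, the first chord not in that set is G, so the modulation leaves F major there.
The chord immediately before G is C, which is diatonic to both keys: V in F major and I in C major.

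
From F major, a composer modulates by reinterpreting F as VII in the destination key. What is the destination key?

G minor

The numeral VII denotes a major triad on scale degree 7. With F on degree 7, the tonic of the new key is G.
Degree 7 carries a major triad in natural-minor keys, so the destination is G minor.
Check: the diatonic triads of G minor (natural minor) are Gm (i), Adim (ii°), Bb (III), Cm (iv), Dm (v), Eb (VI), F (VII) — F is indeed VII.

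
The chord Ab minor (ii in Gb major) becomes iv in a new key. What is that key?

Eb minor

The numeral iv denotes a minor triad on scale degree 4. With Ab on degree 4, the tonic of the new key is Eb.
Degree 4 carries a minor triad in minor keys, so the destination is Eb minor.
Check: the diatonic triads of Eb minor (natural minor) are Ebm (i), Fdim (ii°), Gb (III), Abm (iv), Bbm (v), Cb (VI), Db (VII) — Ab minor is indeed iv.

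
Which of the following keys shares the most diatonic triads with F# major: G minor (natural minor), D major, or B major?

Triads of F# major: F# (I), G#m (ii), A#m (iii), B (IV), C# (V), D#m (vi), E#dim (vii°).
G minor (natural minor) shares 0: none.
D major shares 0: none.
B major shares 4: F#, G#m, B, D#m.
The most common triads (4) are shared with B major.

B major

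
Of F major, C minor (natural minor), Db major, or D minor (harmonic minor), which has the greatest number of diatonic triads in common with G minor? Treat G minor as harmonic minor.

Triads of G minor (harmonic minor): Gm (i), Adim (ii°), Bbaug (III+), Cm (iv), D (V), Eb (VI), F#dim (vii°).
F major shares 1: Gm.
C minor (natural minor) shares 3: Gm, Cm, Eb.
Db major shares 0: none.
D minor (harmonic minor) shares 1: Gm.
The most common triads (3) are shared with C minor.

C minor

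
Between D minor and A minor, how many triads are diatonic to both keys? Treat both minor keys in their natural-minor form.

Diatonic triads of D minor (natural minor): Dm (i), Edim (ii°), F (III), Gm (iv), Am (v), B♭ (VI), C (VII).
Diatonic triads of A minor (natural minor): Am (i), Bdim (ii°), C (III), Dm (iv), Em (v), F (VI), G (VII).
Matching root and quality in both lists: Dm, F, Am, C.
That gives 4 common triads.

4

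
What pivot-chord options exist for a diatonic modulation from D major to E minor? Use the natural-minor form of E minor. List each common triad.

D, Em, G, Bm

Triads in D major: D (I), Em (ii), F#m (iii), G (IV), A (V), Bm (vi), C#dim (vii°).
Triads in E minor (natural minor): Em (i), F#dim (ii°), G (III), Am (iv), Bm (v), C (VI), D (VII).
Shared triads with their functions: D (I in D major, VII in E minor); Em (ii in D major, i in E minor); G (IV in D major, III in E minor); Bm (vi in D major, v in E minor).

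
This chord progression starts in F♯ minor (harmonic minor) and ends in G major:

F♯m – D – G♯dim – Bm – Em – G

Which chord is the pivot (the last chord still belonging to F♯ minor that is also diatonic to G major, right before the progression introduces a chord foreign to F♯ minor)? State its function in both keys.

Bm — iv in F♯ minor, iii in G major

Chords diatonic to F♯ minor: F♯m, G♯dim, Aaug, Bm, C♯, D, E♯dim.
Reading the progression, the first chord not in that set is Em, so the modulation leaves F♯ minor there.
The chord immediately before Em is Bm, which is diatonic to both keys: iv in F♯ minor and iii in G major.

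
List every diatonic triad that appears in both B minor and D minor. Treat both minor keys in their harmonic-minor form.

Triads in B minor (harmonic minor): Bm (i), C#dim (ii°), Daug (III+), Em (iv), F# (V), G (VI), A#dim (vii°).
Triads in D minor (harmonic minor): Dm (i), Edim (ii°), Faug (III+), Gm (iv), A (V), Bb (VI), C#dim (vii°).
Shared triads with their functions: C#dim (ii° in B minor, vii° in D minor).

C#dim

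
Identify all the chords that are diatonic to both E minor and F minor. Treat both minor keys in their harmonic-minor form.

Triads in E minor (harmonic minor): Em (i), F#dim (ii°), Gaug (III+), Am (iv), B (V), C (VI), D#dim (vii°).
Triads in F minor (harmonic minor): Fm (i), Gdim (ii°), Abaug (III+), Bbm (iv), C (V), Db (VI), Edim (vii°).
Shared triads with their functions: C (VI in E minor, V in F minor).

C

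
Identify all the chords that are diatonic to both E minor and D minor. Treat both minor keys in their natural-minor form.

Am, C

Triads in E minor (natural minor): Em (i), F#dim (ii°), G (III), Am (iv), Bm (v), C (VI), D (VII).
Triads in D minor (natural minor): Dm (i), Edim (ii°), F (III), Gm (iv), Am (v), Bb (VI), C (VII).
Shared triads with their functions: Am (iv in E minor, v in D minor); C (VI in E minor, VII in D minor).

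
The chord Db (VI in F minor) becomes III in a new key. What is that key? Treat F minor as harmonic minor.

The numeral III denotes a major triad on scale degree 3. With Db on degree 3, the tonic of the new key is Bb.
Degree 3 carries a major triad in natural-minor keys, so the destination is Bb minor.
Check: the diatonic triads of Bb minor (natural minor) are Bbm (i), Cdim (ii°), Db (III), Ebm (iv), Fm (v), Gb (VI), Ab (VII) — Db is indeed III.

Bb minor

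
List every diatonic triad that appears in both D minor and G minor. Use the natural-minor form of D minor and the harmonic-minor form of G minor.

Triads in D minor (natural minor): D minor (i), E diminished (ii°), F major (III), G minor (iv), A minor (v), Bb major (VI), C major (VII).
Triads in G minor (harmonic minor): G minor (i), A diminished (ii°), Bb augmented (III+), C minor (iv), D major (V), Eb major (VI), F# diminished (vii°).
Shared triads with their functions: G minor (iv in D minor, i in G minor).

Gm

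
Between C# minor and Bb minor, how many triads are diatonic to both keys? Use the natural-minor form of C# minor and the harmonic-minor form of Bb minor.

Diatonic triads of C# minor (natural minor): C# minor (i), D# diminished (ii°), E major (III), F# minor (iv), G# minor (v), A major (VI), B major (VII).
Diatonic triads of Bb minor (harmonic minor): Bb minor (i), C diminished (ii°), Db augmented (III+), Eb minor (iv), F major (V), Gb major (VI), A diminished (vii°).
No triad has the same root and quality in both keys.

0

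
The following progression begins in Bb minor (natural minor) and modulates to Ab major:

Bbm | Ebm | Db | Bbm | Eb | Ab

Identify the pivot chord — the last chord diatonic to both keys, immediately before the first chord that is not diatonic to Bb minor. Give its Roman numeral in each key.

Bbm — i in Bb minor, ii in Ab major

Chords diatonic to Bb minor: Bbm, Cdim, Db, Ebm, Fm, Gb, Ab.
Reading the progression, the first chord not in that set is Eb, so the modulation leaves Bb minor there.
The chord immediately before Eb is Bbm, which is diatonic to both keys: i in Bb minor and ii in Ab major.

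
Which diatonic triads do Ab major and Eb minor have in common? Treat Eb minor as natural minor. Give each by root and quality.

Triads in Ab major: Ab major (I), Bb minor (ii), C minor (iii), Db major (IV), Eb major (V), F minor (vi), G diminished (vii°).
Triads in Eb minor (natural minor): Eb minor (i), F diminished (ii°), Gb major (III), Ab minor (iv), Bb minor (v), Cb major (VI), Db major (VII).
Shared triads with their functions: Bb minor (ii in Ab major, v in Eb minor); Db major (IV in Ab major, VII in Eb minor).

Bbm, Db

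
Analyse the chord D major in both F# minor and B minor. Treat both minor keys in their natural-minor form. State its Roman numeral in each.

VI in F# minor; III in B minor

The scale of F# minor (natural minor) is F# G# A B C# D E; D is degree 6, and the triad built there (D-F#-A) is major, so it is VI.
The scale of B minor (natural minor) is B C# D E F# G A; D is degree 3, and the triad built there (D-F#-A) is major, so it is III.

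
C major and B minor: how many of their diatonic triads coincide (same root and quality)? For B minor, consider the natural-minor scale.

2

Diatonic triads of C major: C major (I), D minor (ii), E minor (iii), F major (IV), G major (V), A minor (vi), B diminished (vii°).
Diatonic triads of B minor (natural minor): B minor (i), C# diminished (ii°), D major (III), E minor (iv), F# minor (v), G major (VI), A major (VII).
Matching root and quality in both lists: E minor, G major.
That gives 2 common triads.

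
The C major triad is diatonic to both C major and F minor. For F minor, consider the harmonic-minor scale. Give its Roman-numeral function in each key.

I in C major; V in F minor

The scale of C major is C D E F G A B; C is degree 1, and the triad built there (C-E-G) is major, so it is I.
The scale of F minor (harmonic minor) is F G A♭ B♭ C D♭ E; C is degree 5, and the triad built there (C-E-G) is major, so it is V.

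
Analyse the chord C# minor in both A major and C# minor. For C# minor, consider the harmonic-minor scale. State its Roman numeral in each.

iii in A major; i in C# minor

The scale of A major is A B C# D E F# G#; C# is degree 3, and the triad built there (C#-E-G#) is minor, so it is iii.
The scale of C# minor (harmonic minor) is C# D# E F# G# A B#; C# is degree 1, and the triad built there (C#-E-G#) is minor, so it is i.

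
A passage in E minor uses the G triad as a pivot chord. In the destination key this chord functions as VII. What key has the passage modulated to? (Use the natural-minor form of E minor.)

A minor

The numeral VII denotes a major triad on scale degree 7. With G on degree 7, the tonic of the new key is A.
Degree 7 carries a major triad in natural-minor keys, so the destination is A minor.
Check: the diatonic triads of A minor (natural minor) are Am (i), Bdim (ii°), C (III), Dm (iv), Em (v), F (VI), G (VII) — G is indeed VII.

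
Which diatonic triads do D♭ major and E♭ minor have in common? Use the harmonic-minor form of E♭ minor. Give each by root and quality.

E♭m

Triads in D♭ major: D♭ major (I), E♭ minor (ii), F minor (iii), G♭ major (IV), A♭ major (V), B♭ minor (vi), C diminished (vii°).
Triads in E♭ minor (harmonic minor): E♭ minor (i), F diminished (ii°), G♭ augmented (III+), A♭ minor (iv), B♭ major (V), C♭ major (VI), D diminished (vii°).
Shared triads with their functions: E♭ minor (ii in D♭ major, i in E♭ minor).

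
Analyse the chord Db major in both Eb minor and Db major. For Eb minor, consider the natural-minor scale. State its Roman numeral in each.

VII in Eb minor; I in Db major

The scale of Eb minor (natural minor) is Eb F Gb Ab Bb Cb Db; Db is degree 7, and the triad built there (Db-F-Ab) is major, so it is VII.
The scale of Db major is Db Eb F Gb Ab Bb C; Db is degree 1, and the triad built there (Db-F-Ab) is major, so it is I.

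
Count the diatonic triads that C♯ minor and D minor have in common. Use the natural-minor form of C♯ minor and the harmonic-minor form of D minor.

1

Diatonic triads of C♯ minor (natural minor): C♯m (i), D♯dim (ii°), E (III), F♯m (iv), G♯m (v), A (VI), B (VII).
Diatonic triads of D minor (harmonic minor): Dm (i), Edim (ii°), Faug (III+), Gm (iv), A (V), B♭ (VI), C♯dim (vii°).
Matching root and quality in both lists: A.
That gives 1 common triad.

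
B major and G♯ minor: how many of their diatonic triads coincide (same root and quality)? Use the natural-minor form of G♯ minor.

Diatonic triads of B major: B (I), C♯m (ii), D♯m (iii), E (IV), F♯ (V), G♯m (vi), A♯dim (vii°).
Diatonic triads of G♯ minor (natural minor): G♯m (i), A♯dim (ii°), B (III), C♯m (iv), D♯m (v), E (VI), F♯ (VII).
Matching root and quality in both lists: B, C♯m, D♯m, E, F♯, G♯m, A♯dim.
That gives 7 common triads.

7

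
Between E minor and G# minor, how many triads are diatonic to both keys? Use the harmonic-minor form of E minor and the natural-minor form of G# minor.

Diatonic triads of E minor (harmonic minor): Em (i), F#dim (ii°), Gaug (III+), Am (iv), B (V), C (VI), D#dim (vii°).
Diatonic triads of G# minor (natural minor): G#m (i), A#dim (ii°), B (III), C#m (iv), D#m (v), E (VI), F# (VII).
Matching root and quality in both lists: B.
That gives 1 common triad.

1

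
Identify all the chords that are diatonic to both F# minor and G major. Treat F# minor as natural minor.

Triads in F# minor (natural minor): F#m (i), G#dim (ii°), A (III), Bm (iv), C#m (v), D (VI), E (VII).
Triads in G major: G (I), Am (ii), Bm (iii), C (IV), D (V), Em (vi), F#dim (vii°).
Shared triads with their functions: Bm (iv in F# minor, iii in G major); D (VI in F# minor, V in G major).

Bm, D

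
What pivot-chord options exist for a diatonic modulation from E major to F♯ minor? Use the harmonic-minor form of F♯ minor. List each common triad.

F♯m

Triads in E major: E (I), F♯m (ii), G♯m (iii), A (IV), B (V), C♯m (vi), D♯dim (vii°).
Triads in F♯ minor (harmonic minor): F♯m (i), G♯dim (ii°), Aaug (III+), Bm (iv), C♯ (V), D (VI), E♯dim (vii°).
Shared triads with their functions: F♯m (ii in E major, i in F♯ minor).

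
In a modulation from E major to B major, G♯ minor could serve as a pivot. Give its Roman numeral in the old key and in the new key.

iii in E major; vi in B major

The scale of E major is E F♯ G♯ A B C♯ D♯; G♯ is degree 3, and the triad built there (G♯-B-D♯) is minor, so it is iii.
The scale of B major is B C♯ D♯ E F♯ G♯ A♯; G♯ is degree 6, and the triad built there (G♯-B-D♯) is minor, so it is vi.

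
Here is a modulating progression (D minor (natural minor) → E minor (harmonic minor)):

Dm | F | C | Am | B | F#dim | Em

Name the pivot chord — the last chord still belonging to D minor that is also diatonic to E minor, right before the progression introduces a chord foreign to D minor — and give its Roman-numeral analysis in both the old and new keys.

Am — v in D minor, iv in E minor

Chords diatonic to D minor: Dm, Edim, F, Gm, Am, Bb, C.
Reading the progression, the first chord not in that set is B, so the modulation leaves D minor there.
The chord immediately before B is Am, which is diatonic to both keys: v in D minor and iv in E minor.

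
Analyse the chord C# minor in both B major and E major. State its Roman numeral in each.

ii in B major; vi in E major

The scale of B major is B C# D# E F# G# A#; C# is degree 2, and the triad built there (C#-E-G#) is minor, so it is ii.
The scale of E major is E F# G# A B C# D#; C# is degree 6, and the triad built there (C#-E-G#) is minor, so it is vi.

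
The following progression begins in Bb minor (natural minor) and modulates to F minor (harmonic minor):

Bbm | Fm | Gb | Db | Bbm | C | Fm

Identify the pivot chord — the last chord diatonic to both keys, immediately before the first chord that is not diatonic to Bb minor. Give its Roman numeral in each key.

Chords diatonic to Bb minor: Bbm, Cdim, Db, Ebm, Fm, Gb, Ab.
Reading the progression, the first chord not in that set is C, so the modulation leaves Bb minor there.
The chord immediately before C is Bbm, which is diatonic to both keys: i in Bb minor and iv in F minor.

Bbm — i in Bb minor, iv in F minor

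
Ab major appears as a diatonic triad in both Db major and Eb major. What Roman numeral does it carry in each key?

V in Db major; IV in Eb major

The scale of Db major is Db Eb F Gb Ab Bb C; Ab is degree 5, and the triad built there (Ab-C-Eb) is major, so it is V.
The scale of Eb major is Eb F G Ab Bb C D; Ab is degree 4, and the triad built there (Ab-C-Eb) is major, so it is IV.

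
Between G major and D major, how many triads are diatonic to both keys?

4

Diatonic triads of G major: G (I), Am (ii), Bm (iii), C (IV), D (V), Em (vi), F♯dim (vii°).
Diatonic triads of D major: D (I), Em (ii), F♯m (iii), G (IV), A (V), Bm (vi), C♯dim (vii°).
Matching root and quality in both lists: G, Bm, D, Em.
That gives 4 common triads.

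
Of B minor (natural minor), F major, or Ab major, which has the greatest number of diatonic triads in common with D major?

B minor

Triads of D major: D major (I), E minor (ii), F# minor (iii), G major (IV), A major (V), B minor (vi), C# diminished (vii°).
B minor (natural minor) shares 7: D, Em, F#m, G, A, Bm, C#dim.
F major shares 0: none.
Ab major shares 0: none.
The most common triads (7) are shared with B minor.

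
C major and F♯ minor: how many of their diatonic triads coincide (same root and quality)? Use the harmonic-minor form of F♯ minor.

0

Diatonic triads of C major: C (I), Dm (ii), Em (iii), F (IV), G (V), Am (vi), Bdim (vii°).
Diatonic triads of F♯ minor (harmonic minor): F♯m (i), G♯dim (ii°), Aaug (III+), Bm (iv), C♯ (V), D (VI), E♯dim (vii°).
No triad has the same root and quality in both keys.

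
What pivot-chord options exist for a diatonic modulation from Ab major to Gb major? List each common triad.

Bbm, Db

Triads in Ab major: Ab (I), Bbm (ii), Cm (iii), Db (IV), Eb (V), Fm (vi), Gdim (vii°).
Triads in Gb major: Gb (I), Abm (ii), Bbm (iii), Cb (IV), Db (V), Ebm (vi), Fdim (vii°).
Shared triads with their functions: Bbm (ii in Ab major, iii in Gb major); Db (IV in Ab major, V in Gb major).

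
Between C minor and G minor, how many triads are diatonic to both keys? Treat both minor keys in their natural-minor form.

4

Diatonic triads of C minor (natural minor): Cm (i), Ddim (ii°), Eb (III), Fm (iv), Gm (v), Ab (VI), Bb (VII).
Diatonic triads of G minor (natural minor): Gm (i), Adim (ii°), Bb (III), Cm (iv), Dm (v), Eb (VI), F (VII).
Matching root and quality in both lists: Cm, Eb, Gm, Bb.
That gives 4 common triads.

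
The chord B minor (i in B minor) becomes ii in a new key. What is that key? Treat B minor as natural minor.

A major

The numeral ii denotes a minor triad on scale degree 2. With B on degree 2, the tonic of the new key is A.
Degree 2 carries a minor triad in major keys, so the destination is A major.
Check: the diatonic triads of A major are A (I), Bm (ii), C♯m (iii), D (IV), E (V), F♯m (vi), G♯dim (vii°) — B minor is indeed ii.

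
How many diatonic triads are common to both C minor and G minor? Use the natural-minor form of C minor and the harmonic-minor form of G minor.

Diatonic triads of C minor (natural minor): C minor (i), D diminished (ii°), Eb major (III), F minor (iv), G minor (v), Ab major (VI), Bb major (VII).
Diatonic triads of G minor (harmonic minor): G minor (i), A diminished (ii°), Bb augmented (III+), C minor (iv), D major (V), Eb major (VI), F# diminished (vii°).
Matching root and quality in both lists: C minor, Eb major, G minor.
That gives 3 common triads.

3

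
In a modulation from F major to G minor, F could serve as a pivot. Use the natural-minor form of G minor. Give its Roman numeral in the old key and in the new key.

The scale of F major is F G A B♭ C D E; F is degree 1, and the triad built there (F-A-C) is major, so it is I.
The scale of G minor (natural minor) is G A B♭ C D E♭ F; F is degree 7, and the triad built there (F-A-C) is major, so it is VII.

I in F major; VII in G minor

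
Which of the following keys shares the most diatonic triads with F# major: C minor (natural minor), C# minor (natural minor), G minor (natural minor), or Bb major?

Triads of F# major: F# (I), G#m (ii), A#m (iii), B (IV), C# (V), D#m (vi), E#dim (vii°).
C minor (natural minor) shares 0: none.
C# minor (natural minor) shares 2: G#m, B.
G minor (natural minor) shares 0: none.
Bb major shares 0: none.
The most common triads (2) are shared with C# minor.

C# minor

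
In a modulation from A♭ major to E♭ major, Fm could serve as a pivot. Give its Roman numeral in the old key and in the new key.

vi in A♭ major; ii in E♭ major

The scale of A♭ major is A♭ B♭ C D♭ E♭ F G; F is degree 6, and the triad built there (F-A♭-C) is minor, so it is vi.
The scale of E♭ major is E♭ F G A♭ B♭ C D; F is degree 2, and the triad built there (F-A♭-C) is minor, so it is ii.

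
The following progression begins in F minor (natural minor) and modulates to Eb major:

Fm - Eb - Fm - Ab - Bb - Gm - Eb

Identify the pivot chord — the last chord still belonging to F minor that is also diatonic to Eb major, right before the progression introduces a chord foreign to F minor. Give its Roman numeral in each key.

Chords diatonic to F minor: Fm, Gdim, Ab, Bbm, Cm, Db, Eb.
Reading the progression, the first chord not in that set is Bb, so the modulation leaves F minor there.
The chord immediately before Bb is Ab, which is diatonic to both keys: III in F minor and IV in Eb major.

Ab — III in F minor, IV in Eb major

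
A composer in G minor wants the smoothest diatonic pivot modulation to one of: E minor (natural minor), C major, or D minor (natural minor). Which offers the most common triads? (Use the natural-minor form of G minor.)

D minor

Triads of G minor (natural minor): G minor (i), A diminished (ii°), Bb major (III), C minor (iv), D minor (v), Eb major (VI), F major (VII).
E minor (natural minor) shares 0: none.
C major shares 2: Dm, F.
D minor (natural minor) shares 4: Gm, Bb, Dm, F.
The most common triads (4) are shared with D minor.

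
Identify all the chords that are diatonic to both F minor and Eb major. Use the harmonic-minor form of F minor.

Fm

Triads in F minor (harmonic minor): F minor (i), G diminished (ii°), Ab augmented (III+), Bb minor (iv), C major (V), Db major (VI), E diminished (vii°).
Triads in Eb major: Eb major (I), F minor (ii), G minor (iii), Ab major (IV), Bb major (V), C minor (vi), D diminished (vii°).
Shared triads with their functions: F minor (i in F minor, ii in Eb major).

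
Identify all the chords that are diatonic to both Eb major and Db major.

Triads in Eb major: Eb major (I), F minor (ii), G minor (iii), Ab major (IV), Bb major (V), C minor (vi), D diminished (vii°).
Triads in Db major: Db major (I), Eb minor (ii), F minor (iii), Gb major (IV), Ab major (V), Bb minor (vi), C diminished (vii°).
Shared triads with their functions: F minor (ii in Eb major, iii in Db major); Ab major (IV in Eb major, V in Db major).

Fm, Ab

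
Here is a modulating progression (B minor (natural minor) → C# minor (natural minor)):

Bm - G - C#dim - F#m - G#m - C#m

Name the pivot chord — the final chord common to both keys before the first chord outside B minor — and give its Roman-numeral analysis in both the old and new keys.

Chords diatonic to B minor: Bm, C#dim, D, Em, F#m, G, A.
Reading the progression, the first chord not in that set is G#m, so the modulation leaves B minor there.
The chord immediately before G#m is F#m, which is diatonic to both keys: v in B minor and iv in C# minor.

F#m — v in B minor, iv in C# minor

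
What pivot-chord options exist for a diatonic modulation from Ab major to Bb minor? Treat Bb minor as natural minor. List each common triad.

Ab, Bbm, Db, Fm

Triads in Ab major: Ab major (I), Bb minor (ii), C minor (iii), Db major (IV), Eb major (V), F minor (vi), G diminished (vii°).
Triads in Bb minor (natural minor): Bb minor (i), C diminished (ii°), Db major (III), Eb minor (iv), F minor (v), Gb major (VI), Ab major (VII).
Shared triads with their functions: Ab major (I in Ab major, VII in Bb minor); Bb minor (ii in Ab major, i in Bb minor); Db major (IV in Ab major, III in Bb minor); F minor (vi in Ab major, v in Bb minor).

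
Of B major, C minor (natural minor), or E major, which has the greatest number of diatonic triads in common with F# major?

Triads of F# major: F# major (I), G# minor (ii), A# minor (iii), B major (IV), C# major (V), D# minor (vi), E# diminished (vii°).
B major shares 4: F#, G#m, B, D#m.
C minor (natural minor) shares 0: none.
E major shares 2: G#m, B.
The most common triads (4) are shared with B major.

B major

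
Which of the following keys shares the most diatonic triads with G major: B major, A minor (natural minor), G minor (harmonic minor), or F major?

Triads of G major: G major (I), A minor (ii), B minor (iii), C major (IV), D major (V), E minor (vi), F# diminished (vii°).
B major shares 0: none.
A minor (natural minor) shares 4: G, Am, C, Em.
G minor (harmonic minor) shares 2: D, F#dim.
F major shares 2: Am, C.
The most common triads (4) are shared with A minor.

A minor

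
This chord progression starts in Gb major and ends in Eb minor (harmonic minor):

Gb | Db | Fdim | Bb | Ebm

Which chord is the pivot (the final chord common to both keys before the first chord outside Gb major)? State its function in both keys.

Chords diatonic to Gb major: Gb, Abm, Bbm, Cb, Db, Ebm, Fdim.
Reading the progression, the first chord not in that set is Bb, so the modulation leaves Gb major there.
The chord immediately before Bb is Fdim, which is diatonic to both keys: vii° in Gb major and ii° in Eb minor.

Fdim — vii° in Gb major, ii° in Eb minor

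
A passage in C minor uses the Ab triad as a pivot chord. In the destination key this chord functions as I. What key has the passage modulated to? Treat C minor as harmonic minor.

The numeral I denotes a major triad on scale degree 1. With Ab on degree 1, the tonic of the new key is Ab.
Degree 1 carries a major triad in major keys, so the destination is Ab major.
Check: the diatonic triads of Ab major are Ab (I), Bbm (ii), Cm (iii), Db (IV), Eb (V), Fm (vi), Gdim (vii°) — Ab is indeed I.

Ab major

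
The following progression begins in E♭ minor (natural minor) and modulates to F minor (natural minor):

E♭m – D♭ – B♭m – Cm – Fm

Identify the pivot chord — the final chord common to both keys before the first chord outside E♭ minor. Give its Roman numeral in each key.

Chords diatonic to E♭ minor: E♭m, Fdim, G♭, A♭m, B♭m, C♭, D♭.
Reading the progression, the first chord not in that set is Cm, so the modulation leaves E♭ minor there.
The chord immediately before Cm is B♭m, which is diatonic to both keys: v in E♭ minor and iv in F minor.

B♭m — v in E♭ minor, iv in F minor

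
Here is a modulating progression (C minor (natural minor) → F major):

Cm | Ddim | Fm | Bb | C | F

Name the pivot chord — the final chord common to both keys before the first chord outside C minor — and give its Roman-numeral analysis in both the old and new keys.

Bb — VII in C minor, IV in F major

Chords diatonic to C minor: Cm, Ddim, Eb, Fm, Gm, Ab, Bb.
Reading the progression, the first chord not in that set is C, so the modulation leaves C minor there.
The chord immediately before C is Bb, which is diatonic to both keys: VII in C minor and IV in F major.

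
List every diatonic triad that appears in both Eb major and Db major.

Fm, Ab

Triads in Eb major: Eb major (I), F minor (ii), G minor (iii), Ab major (IV), Bb major (V), C minor (vi), D diminished (vii°).
Triads in Db major: Db major (I), Eb minor (ii), F minor (iii), Gb major (IV), Ab major (V), Bb minor (vi), C diminished (vii°).
Shared triads with their functions: F minor (ii in Eb major, iii in Db major); Ab major (IV in Eb major, V in Db major).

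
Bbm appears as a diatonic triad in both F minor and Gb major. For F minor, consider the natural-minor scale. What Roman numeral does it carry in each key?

iv in F minor; iii in Gb major

The scale of F minor (natural minor) is F G Ab Bb C Db Eb; Bb is degree 4, and the triad built there (Bb-Db-F) is minor, so it is iv.
The scale of Gb major is Gb Ab Bb Cb Db Eb F; Bb is degree 3, and the triad built there (Bb-Db-F) is minor, so it is iii.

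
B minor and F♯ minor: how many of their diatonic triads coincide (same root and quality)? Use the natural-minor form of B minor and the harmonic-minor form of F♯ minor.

3

Diatonic triads of B minor (natural minor): B minor (i), C♯ diminished (ii°), D major (III), E minor (iv), F♯ minor (v), G major (VI), A major (VII).
Diatonic triads of F♯ minor (harmonic minor): F♯ minor (i), G♯ diminished (ii°), A augmented (III+), B minor (iv), C♯ major (V), D major (VI), E♯ diminished (vii°).
Matching root and quality in both lists: B minor, D major, F♯ minor.
That gives 3 common triads.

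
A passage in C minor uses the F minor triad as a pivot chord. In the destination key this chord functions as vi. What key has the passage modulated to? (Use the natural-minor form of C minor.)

The numeral vi denotes a minor triad on scale degree 6. With F on degree 6, the tonic of the new key is Ab.
Degree 6 carries a minor triad in major keys, so the destination is Ab major.
Check: the diatonic triads of Ab major are Ab (I), Bbm (ii), Cm (iii), Db (IV), Eb (V), Fm (vi), Gdim (vii°) — F minor is indeed vi.

Ab major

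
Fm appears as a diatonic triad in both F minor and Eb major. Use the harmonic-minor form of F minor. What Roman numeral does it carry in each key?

The scale of F minor (harmonic minor) is F G Ab Bb C Db E; F is degree 1, and the triad built there (F-Ab-C) is minor, so it is i.
The scale of Eb major is Eb F G Ab Bb C D; F is degree 2, and the triad built there (F-Ab-C) is minor, so it is ii.

i in F minor; ii in Eb major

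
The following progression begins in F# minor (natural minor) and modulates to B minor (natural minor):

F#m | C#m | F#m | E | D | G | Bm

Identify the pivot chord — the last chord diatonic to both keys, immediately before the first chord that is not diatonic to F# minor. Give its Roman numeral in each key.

Chords diatonic to F# minor: F#m, G#dim, A, Bm, C#m, D, E.
Reading the progression, the first chord not in that set is G, so the modulation leaves F# minor there.
The chord immediately before G is D, which is diatonic to both keys: VI in F# minor and III in B minor.

D — VI in F# minor, III in B minor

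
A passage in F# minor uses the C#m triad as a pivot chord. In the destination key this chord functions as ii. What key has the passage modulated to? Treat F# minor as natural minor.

B major

The numeral ii denotes a minor triad on scale degree 2. With C# on degree 2, the tonic of the new key is B.
Degree 2 carries a minor triad in major keys, so the destination is B major.
Check: the diatonic triads of B major are B (I), C#m (ii), D#m (iii), E (IV), F# (V), G#m (vi), A#dim (vii°) — C#m is indeed ii.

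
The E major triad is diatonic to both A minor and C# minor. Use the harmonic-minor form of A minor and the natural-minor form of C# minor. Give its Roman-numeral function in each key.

The scale of A minor (harmonic minor) is A B C D E F G#; E is degree 5, and the triad built there (E-G#-B) is major, so it is V.
The scale of C# minor (natural minor) is C# D# E F# G# A B; E is degree 3, and the triad built there (E-G#-B) is major, so it is III.

V in A minor; III in C# minor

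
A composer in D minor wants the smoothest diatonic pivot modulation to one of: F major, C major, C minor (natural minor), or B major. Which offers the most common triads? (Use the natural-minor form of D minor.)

F major

Triads of D minor (natural minor): D minor (i), E diminished (ii°), F major (III), G minor (iv), A minor (v), B♭ major (VI), C major (VII).
F major shares 7: Dm, Edim, F, Gm, Am, B♭, C.
C major shares 4: Dm, F, Am, C.
C minor (natural minor) shares 2: Gm, B♭.
B major shares 0: none.
The most common triads (7) are shared with F major.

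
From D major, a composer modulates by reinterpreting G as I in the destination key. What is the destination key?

The numeral I denotes a major triad on scale degree 1. With G on degree 1, the tonic of the new key is G.
Degree 1 carries a major triad in major keys, so the destination is G major.
Check: the diatonic triads of G major are G (I), Am (ii), Bm (iii), C (IV), D (V), Em (vi), F#dim (vii°) — G is indeed I.

G major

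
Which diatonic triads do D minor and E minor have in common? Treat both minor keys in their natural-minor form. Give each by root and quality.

Am, C

Triads in D minor (natural minor): Dm (i), Edim (ii°), F (III), Gm (iv), Am (v), Bb (VI), C (VII).
Triads in E minor (natural minor): Em (i), F#dim (ii°), G (III), Am (iv), Bm (v), C (VI), D (VII).
Shared triads with their functions: Am (v in D minor, iv in E minor); C (VII in D minor, VI in E minor).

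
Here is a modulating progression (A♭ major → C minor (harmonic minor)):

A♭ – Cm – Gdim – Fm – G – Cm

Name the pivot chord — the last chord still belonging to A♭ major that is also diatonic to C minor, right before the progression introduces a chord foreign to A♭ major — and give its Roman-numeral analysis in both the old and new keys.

Fm — vi in A♭ major, iv in C minor

Chords diatonic to A♭ major: A♭, B♭m, Cm, D♭, E♭, Fm, Gdim.
Reading the progression, the first chord not in that set is G, so the modulation leaves A♭ major there.
The chord immediately before G is Fm, which is diatonic to both keys: vi in A♭ major and iv in C minor.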